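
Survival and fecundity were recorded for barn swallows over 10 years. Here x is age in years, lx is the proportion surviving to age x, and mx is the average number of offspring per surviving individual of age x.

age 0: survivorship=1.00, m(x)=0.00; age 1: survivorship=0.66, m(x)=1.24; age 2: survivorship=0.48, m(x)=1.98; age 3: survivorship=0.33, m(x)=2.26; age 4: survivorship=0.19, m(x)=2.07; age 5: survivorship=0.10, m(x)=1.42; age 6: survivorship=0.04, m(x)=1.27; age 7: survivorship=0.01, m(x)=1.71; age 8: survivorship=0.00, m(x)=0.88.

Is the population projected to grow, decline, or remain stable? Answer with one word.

R0 = Σ lx·mx = 0 + 0.8184 + 0.9504 + 0.7458 + 0.3933 + 0.142 + 0.0508 + 0.0171 + 0 = 3.1178
R0 > 1, so the population is growing.

growing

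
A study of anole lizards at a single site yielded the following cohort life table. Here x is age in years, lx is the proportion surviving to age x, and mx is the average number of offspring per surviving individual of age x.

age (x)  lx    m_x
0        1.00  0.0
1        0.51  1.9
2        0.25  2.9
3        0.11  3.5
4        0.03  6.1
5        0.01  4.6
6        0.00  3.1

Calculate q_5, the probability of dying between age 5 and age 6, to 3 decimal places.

1.000

q_5 = (l_5 − l_6) / l_5 = (0.01 − 0) / 0.01
     = 0.01 / 0.01 = 1 → 1.000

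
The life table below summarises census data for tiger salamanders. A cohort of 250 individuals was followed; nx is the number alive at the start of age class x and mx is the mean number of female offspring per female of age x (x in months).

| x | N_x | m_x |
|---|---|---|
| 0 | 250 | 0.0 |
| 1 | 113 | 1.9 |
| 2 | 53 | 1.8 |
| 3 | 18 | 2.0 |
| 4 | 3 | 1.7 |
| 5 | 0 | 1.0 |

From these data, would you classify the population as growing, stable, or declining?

growing

lx = nx/n0 = nx/250: 1, 0.452, 0.212, 0.072, 0.012, 0
R0 = Σ lx·mx = 0 + 0.8588 + 0.3816 + 0.144 + 0.0204 + 0 = 1.4048
R0 > 1, so the population is growing.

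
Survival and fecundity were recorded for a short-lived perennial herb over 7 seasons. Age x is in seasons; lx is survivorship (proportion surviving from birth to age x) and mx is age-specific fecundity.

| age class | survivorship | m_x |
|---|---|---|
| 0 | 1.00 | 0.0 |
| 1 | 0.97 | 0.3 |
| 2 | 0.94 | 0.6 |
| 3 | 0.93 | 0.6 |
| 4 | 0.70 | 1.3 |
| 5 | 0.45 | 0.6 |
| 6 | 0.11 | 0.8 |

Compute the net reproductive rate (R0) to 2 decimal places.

2.68

lx·mx by age: 0, 0.291, 0.564, 0.558, 0.91, 0.27, 0.088
R0 = Σ lx·mx = 2.681 → 2.68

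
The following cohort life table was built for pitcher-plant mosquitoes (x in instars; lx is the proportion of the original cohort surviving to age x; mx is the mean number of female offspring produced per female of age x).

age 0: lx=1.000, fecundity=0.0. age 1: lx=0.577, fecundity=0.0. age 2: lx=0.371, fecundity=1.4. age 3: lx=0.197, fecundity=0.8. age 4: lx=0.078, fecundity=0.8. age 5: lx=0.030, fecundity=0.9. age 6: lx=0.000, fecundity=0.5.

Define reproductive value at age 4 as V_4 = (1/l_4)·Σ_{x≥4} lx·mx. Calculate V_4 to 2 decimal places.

1.15

lx·mx for x ≥ 4: 0.0624, 0.027, 0 → sum = 0.0894
V_4 = 0.0894 / l_4 = 0.0894 / 0.078 = 1.146154… → 1.15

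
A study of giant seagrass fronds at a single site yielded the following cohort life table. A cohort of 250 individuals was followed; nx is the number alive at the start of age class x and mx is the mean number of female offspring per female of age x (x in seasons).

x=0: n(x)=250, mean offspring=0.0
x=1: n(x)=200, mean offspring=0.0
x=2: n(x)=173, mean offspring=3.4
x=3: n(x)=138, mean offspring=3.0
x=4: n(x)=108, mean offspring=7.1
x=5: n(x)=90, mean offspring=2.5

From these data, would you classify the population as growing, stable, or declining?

growing

lx = nx/n0 = nx/250: 1, 0.8, 0.692, 0.552, 0.432, 0.36
R0 = Σ lx·mx = 0 + 0 + 2.3528 + 1.656 + 3.0672 + 0.9 = 7.976
R0 > 1, so the population is growing.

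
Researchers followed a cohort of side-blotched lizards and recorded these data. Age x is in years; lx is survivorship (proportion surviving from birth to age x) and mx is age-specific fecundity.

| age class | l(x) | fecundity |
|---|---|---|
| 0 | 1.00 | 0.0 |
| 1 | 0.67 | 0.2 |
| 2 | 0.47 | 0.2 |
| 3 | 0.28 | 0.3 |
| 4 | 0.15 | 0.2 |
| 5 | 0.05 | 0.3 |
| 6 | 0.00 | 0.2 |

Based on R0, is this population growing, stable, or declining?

R0 = Σ lx·mx = 0 + 0.134 + 0.094 + 0.084 + 0.03 + 0.015 + 0 = 0.357
R0 < 1, so the population is declining.

declining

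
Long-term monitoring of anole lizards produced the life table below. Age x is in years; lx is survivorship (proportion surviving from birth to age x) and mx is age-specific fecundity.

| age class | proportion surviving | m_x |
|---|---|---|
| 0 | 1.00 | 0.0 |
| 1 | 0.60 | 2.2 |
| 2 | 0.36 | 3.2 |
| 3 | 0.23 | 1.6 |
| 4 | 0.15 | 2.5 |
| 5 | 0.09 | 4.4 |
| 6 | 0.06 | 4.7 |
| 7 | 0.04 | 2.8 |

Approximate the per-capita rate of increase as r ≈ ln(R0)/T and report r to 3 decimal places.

R0 = Σ lx·mx = 0 + 1.32 + 1.152 + 0.368 + 0.375 + 0.396 + 0.282 + 0.112 = 4.005
Σ x·lx·mx = 10.684; T = 10.684/4.005 = 2.66767…
r ≈ ln(R0)/T = ln(4.005)/2.66767… = 0.52013… → 0.520

0.520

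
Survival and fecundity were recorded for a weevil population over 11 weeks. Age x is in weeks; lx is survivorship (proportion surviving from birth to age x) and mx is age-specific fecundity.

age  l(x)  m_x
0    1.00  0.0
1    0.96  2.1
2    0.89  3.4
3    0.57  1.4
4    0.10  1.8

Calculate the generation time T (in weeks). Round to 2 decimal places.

1.86

lx·mx: 0, 2.016, 3.026, 0.798, 0.18 → R0 = 6.02
x·lx·mx: 0, 2.016, 6.052, 2.394, 0.72 → Σ = 11.182
T = 11.182 / 6.02 = 1.857475… → 1.86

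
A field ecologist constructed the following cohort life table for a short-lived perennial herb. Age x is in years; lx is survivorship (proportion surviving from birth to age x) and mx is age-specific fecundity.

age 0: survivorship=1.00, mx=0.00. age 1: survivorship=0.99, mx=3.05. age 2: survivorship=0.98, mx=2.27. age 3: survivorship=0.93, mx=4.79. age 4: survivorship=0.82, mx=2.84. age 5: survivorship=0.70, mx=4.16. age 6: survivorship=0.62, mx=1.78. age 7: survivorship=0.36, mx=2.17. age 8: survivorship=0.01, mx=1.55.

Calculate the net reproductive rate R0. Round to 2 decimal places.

lx·mx by age: 0, 3.0195, 2.2246, 4.4547, 2.3288, 2.912, 1.1036, 0.7812, 0.0155
R0 = Σ lx·mx = 16.8399 → 16.84

16.84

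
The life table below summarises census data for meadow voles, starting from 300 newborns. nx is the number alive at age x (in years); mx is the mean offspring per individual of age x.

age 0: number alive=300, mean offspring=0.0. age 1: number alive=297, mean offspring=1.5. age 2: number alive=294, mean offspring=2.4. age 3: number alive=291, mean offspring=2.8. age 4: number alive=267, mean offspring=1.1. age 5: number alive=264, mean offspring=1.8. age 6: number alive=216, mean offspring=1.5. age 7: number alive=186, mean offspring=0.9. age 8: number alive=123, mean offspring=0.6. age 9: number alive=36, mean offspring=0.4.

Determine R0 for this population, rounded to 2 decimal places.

11.05

lx = nx/n0 = nx/300: 1, 0.99, 0.98, 0.97, 0.89, 0.88, 0.72, 0.62, 0.41, 0.12
lx·mx by age: 0, 1.485, 2.352, 2.716, 0.979, 1.584, 1.08, 0.558, 0.246, 0.048
R0 = Σ lx·mx = 11.048 → 11.05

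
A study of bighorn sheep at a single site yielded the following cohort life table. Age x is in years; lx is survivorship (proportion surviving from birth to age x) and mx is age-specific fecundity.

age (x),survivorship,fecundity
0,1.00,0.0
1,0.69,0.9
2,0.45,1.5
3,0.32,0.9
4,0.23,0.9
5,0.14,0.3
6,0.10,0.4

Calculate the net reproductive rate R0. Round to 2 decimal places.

1.87

lx·mx by age: 0, 0.621, 0.675, 0.288, 0.207, 0.042, 0.04
R0 = Σ lx·mx = 1.873 → 1.87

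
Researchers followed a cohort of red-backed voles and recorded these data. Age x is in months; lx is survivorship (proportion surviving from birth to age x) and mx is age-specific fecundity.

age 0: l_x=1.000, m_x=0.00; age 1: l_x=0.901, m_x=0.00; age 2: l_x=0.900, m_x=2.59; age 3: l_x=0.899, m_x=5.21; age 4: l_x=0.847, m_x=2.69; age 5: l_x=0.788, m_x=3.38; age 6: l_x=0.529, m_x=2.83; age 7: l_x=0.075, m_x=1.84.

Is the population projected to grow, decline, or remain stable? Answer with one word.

growing

R0 = Σ lx·mx = 0 + 0 + 2.331 + 4.68379 + 2.27843 + 2.66344 + 1.49707 + 0.138 = 13.59173
R0 > 1, so the population is growing.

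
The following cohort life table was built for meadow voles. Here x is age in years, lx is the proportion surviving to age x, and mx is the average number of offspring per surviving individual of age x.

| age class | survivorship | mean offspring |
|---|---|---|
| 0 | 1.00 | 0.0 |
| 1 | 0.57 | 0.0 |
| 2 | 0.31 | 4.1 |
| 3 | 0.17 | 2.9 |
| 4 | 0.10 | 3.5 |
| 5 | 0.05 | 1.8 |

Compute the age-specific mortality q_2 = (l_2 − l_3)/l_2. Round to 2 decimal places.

q_2 = (l_2 − l_3) / l_2 = (0.31 − 0.17) / 0.31
     = 0.14 / 0.31 = 0.451613… → 0.45

0.45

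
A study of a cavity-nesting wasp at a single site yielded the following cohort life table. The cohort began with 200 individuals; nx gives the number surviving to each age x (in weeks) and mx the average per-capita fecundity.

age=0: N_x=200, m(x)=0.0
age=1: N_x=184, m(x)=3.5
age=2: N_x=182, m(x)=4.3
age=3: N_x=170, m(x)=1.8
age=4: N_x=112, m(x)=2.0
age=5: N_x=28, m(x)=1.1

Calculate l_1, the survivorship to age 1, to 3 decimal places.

l_1 = n_1/n_0 = 184/200 = 0.92 → 0.920

0.920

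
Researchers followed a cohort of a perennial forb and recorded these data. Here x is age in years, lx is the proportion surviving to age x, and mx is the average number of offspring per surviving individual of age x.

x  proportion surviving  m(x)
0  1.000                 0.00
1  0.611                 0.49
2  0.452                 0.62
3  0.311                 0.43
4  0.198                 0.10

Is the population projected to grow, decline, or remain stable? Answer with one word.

declining

R0 = Σ lx·mx = 0 + 0.29939 + 0.28024 + 0.13373 + 0.0198 = 0.73316
R0 < 1, so the population is declining.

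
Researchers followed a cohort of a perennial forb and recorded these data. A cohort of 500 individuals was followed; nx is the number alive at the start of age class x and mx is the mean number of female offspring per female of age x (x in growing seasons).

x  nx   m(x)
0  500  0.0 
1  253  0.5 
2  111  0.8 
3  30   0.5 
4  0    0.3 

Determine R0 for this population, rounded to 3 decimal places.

0.461

lx = nx/n0 = nx/500: 1, 0.506, 0.222, 0.06, 0
lx·mx by age: 0, 0.253, 0.1776, 0.03, 0
R0 = Σ lx·mx = 0.4606 → 0.461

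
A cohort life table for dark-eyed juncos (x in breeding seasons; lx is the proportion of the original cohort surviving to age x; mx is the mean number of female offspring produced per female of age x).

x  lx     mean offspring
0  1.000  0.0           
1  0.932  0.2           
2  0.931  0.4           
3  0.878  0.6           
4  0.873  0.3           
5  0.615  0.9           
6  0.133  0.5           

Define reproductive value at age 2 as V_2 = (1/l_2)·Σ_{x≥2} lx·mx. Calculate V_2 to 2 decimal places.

1.91

lx·mx for x ≥ 2: 0.3724, 0.5268, 0.2619, 0.5535, 0.0665 → sum = 1.7811
V_2 = 1.7811 / l_2 = 1.7811 / 0.931 = 1.913104… → 1.91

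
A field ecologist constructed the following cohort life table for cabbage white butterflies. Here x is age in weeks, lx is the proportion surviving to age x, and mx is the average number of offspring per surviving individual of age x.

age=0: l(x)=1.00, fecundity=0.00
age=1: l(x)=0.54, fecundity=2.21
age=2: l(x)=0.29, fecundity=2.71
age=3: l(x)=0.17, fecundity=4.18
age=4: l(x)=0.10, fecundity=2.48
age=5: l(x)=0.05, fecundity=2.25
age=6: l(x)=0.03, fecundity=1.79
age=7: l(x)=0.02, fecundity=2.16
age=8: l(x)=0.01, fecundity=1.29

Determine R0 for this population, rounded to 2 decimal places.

3.16

lx·mx by age: 0, 1.1934, 0.7859, 0.7106, 0.248, 0.1125, 0.0537, 0.0432, 0.0129
R0 = Σ lx·mx = 3.1602 → 3.16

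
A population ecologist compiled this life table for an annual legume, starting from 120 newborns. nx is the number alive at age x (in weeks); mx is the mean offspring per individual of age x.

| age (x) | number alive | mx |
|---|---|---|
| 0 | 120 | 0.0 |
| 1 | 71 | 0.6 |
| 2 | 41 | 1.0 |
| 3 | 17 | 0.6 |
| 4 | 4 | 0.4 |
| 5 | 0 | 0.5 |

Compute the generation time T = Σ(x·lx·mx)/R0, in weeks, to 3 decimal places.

1.694

lx = nx/n0 = nx/120: 1, 0.59167…, 0.34167…, 0.14167…, 0.03333…, 0
lx·mx: 0, 0.355…, 0.341667…, 0.085…, 0.013333…, 0 → R0 = 0.795…
x·lx·mx: 0, 0.355…, 0.683333…, 0.255…, 0.053333…, 0 → Σ = 1.346667…
T = 1.346667… / 0.795… = 1.69392… → 1.694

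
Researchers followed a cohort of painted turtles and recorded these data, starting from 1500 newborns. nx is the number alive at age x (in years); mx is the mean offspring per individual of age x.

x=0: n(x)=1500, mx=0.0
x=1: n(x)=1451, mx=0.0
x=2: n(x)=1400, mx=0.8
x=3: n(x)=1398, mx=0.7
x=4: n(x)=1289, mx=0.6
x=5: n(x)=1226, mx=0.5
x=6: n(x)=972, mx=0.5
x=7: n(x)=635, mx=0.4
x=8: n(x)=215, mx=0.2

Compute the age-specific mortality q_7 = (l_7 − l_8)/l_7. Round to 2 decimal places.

0.66

lx = nx/n0 = nx/1500: 1, 0.96733…, 0.93333…, 0.932, 0.85933…, 0.81733…, 0.648, 0.42333…, 0.14333…
q_7 = (l_7 − l_8) / l_7 = (0.423333… − 0.143333…) / 0.423333…
     = 0.28… / 0.423333… = 0.661417… → 0.66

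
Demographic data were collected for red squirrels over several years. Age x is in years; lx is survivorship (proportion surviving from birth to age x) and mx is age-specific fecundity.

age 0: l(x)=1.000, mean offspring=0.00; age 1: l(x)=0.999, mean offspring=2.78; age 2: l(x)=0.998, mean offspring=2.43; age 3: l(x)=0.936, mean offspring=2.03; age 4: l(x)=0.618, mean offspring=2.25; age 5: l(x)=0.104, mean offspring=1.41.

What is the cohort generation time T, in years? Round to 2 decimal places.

2.27

lx·mx: 0, 2.77722, 2.42514, 1.90008, 1.3905, 0.14664 → R0 = 8.63958
x·lx·mx: 0, 2.77722, 4.85028, 5.70024, 5.562, 0.7332 → Σ = 19.62294
T = 19.62294 / 8.63958 = 2.271284… → 2.27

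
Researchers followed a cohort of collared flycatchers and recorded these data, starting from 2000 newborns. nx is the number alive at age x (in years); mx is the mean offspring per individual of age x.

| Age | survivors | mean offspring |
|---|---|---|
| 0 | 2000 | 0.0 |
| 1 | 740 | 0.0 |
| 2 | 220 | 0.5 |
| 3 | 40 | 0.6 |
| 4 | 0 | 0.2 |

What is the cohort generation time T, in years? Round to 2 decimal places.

lx = nx/n0 = nx/2000: 1, 0.37, 0.11, 0.02, 0
lx·mx: 0, 0, 0.055, 0.012, 0 → R0 = 0.067
x·lx·mx: 0, 0, 0.11, 0.036, 0 → Σ = 0.146
T = 0.146 / 0.067 = 2.179104… → 2.18

2.18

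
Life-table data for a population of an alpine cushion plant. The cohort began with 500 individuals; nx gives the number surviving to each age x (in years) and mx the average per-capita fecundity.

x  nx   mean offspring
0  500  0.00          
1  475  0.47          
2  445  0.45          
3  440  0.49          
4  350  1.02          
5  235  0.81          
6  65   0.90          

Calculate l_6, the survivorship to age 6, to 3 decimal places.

0.130

l_6 = n_6/n_0 = 65/500 = 0.13 → 0.130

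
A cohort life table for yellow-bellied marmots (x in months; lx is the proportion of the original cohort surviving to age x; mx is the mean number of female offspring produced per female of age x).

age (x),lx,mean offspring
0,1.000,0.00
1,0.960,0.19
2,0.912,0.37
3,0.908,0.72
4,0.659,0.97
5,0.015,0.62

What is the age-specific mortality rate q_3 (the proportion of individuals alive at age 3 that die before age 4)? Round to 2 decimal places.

0.27

q_3 = (l_3 − l_4) / l_3 = (0.908 − 0.659) / 0.908
     = 0.249 / 0.908 = 0.274229… → 0.27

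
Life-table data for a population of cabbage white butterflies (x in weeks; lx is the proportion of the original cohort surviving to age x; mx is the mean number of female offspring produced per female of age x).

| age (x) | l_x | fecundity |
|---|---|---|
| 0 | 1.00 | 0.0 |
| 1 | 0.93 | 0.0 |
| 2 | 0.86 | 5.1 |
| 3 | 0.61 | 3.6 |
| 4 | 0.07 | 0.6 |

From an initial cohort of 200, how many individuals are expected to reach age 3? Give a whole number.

Expected survivors = N0 · l_3 = 200 × 0.61 = 122 → 122

122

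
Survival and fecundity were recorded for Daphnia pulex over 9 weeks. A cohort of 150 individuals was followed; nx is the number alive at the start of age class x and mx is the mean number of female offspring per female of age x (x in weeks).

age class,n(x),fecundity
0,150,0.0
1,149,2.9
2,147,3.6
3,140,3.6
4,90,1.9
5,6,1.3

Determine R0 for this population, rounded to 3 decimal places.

10.961

lx = nx/n0 = nx/150: 1, 0.99333…, 0.98, 0.93333…, 0.6, 0.04
lx·mx by age: 0, 2.880667…, 3.528, 3.36…, 1.14, 0.052
R0 = Σ lx·mx = 10.960667… → 10.961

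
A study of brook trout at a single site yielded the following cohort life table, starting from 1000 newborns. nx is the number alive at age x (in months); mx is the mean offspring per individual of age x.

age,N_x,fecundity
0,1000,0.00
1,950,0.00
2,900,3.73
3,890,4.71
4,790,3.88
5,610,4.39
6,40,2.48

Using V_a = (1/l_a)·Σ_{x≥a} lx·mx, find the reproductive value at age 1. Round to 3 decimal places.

lx = nx/n0 = nx/1000: 1, 0.95, 0.9, 0.89, 0.79, 0.61, 0.04
lx·mx for x ≥ 1: 0, 3.357, 4.1919, 3.0652, 2.6779, 0.0992 → sum = 13.3912
V_1 = 13.3912 / l_1 = 13.3912 / 0.95 = 14.096 → 14.096

14.096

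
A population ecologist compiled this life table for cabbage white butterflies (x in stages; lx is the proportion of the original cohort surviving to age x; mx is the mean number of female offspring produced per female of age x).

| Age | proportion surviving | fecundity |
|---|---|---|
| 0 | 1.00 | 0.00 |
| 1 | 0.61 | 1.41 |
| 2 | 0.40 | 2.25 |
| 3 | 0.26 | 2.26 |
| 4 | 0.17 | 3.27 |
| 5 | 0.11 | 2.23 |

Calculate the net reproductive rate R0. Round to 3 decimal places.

lx·mx by age: 0, 0.8601, 0.9, 0.5876, 0.5559, 0.2453
R0 = Σ lx·mx = 3.1489 → 3.149

3.149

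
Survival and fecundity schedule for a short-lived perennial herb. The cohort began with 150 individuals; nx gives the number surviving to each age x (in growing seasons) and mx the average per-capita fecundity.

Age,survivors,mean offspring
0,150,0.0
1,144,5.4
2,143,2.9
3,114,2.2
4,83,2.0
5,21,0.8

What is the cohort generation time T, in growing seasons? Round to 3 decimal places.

1.911

lx = nx/n0 = nx/150: 1, 0.96, 0.95333…, 0.76, 0.55333…, 0.14
lx·mx: 0, 5.184, 2.764667…, 1.672, 1.106667…, 0.112 → R0 = 10.839333…
x·lx·mx: 0, 5.184, 5.529333…, 5.016, 4.426667…, 0.56 → Σ = 20.716…
T = 20.716… / 10.839333… = 1.911188… → 1.911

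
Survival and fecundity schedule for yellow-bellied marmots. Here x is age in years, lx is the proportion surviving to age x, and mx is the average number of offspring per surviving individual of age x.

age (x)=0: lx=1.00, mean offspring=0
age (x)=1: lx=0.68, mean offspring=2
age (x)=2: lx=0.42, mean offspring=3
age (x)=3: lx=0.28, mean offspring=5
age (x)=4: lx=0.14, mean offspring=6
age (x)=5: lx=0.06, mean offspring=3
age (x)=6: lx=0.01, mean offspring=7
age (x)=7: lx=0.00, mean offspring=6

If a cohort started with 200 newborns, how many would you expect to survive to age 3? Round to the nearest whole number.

56

Expected survivors = N0 · l_3 = 200 × 0.28 = 56 → 56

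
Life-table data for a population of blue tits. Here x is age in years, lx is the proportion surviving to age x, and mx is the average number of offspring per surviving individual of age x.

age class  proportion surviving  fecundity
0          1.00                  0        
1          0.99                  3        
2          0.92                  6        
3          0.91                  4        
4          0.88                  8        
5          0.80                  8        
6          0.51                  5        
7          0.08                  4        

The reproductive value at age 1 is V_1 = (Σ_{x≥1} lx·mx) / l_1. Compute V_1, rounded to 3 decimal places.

lx·mx for x ≥ 1: 2.97, 5.52, 3.64, 7.04, 6.4, 2.55, 0.32 → sum = 28.44
V_1 = 28.44 / l_1 = 28.44 / 0.99 = 28.727273… → 28.727

28.727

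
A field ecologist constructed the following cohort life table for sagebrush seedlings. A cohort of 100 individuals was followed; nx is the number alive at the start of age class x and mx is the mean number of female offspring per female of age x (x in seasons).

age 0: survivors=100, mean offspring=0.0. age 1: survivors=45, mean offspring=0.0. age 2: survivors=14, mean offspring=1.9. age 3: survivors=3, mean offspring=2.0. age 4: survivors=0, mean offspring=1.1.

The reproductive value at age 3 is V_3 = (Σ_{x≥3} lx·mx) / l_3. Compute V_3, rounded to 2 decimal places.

lx = nx/n0 = nx/100: 1, 0.45, 0.14, 0.03, 0
lx·mx for x ≥ 3: 0.06, 0 → sum = 0.06
V_3 = 0.06 / l_3 = 0.06 / 0.03 = 2 → 2.00

2.00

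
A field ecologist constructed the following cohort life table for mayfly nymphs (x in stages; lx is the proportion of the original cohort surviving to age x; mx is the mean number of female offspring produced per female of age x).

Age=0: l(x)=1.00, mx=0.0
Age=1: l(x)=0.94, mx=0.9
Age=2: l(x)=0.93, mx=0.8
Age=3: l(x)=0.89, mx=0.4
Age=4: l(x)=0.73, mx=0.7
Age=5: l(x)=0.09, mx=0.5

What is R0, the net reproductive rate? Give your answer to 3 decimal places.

2.502

lx·mx by age: 0, 0.846, 0.744, 0.356, 0.511, 0.045
R0 = Σ lx·mx = 2.502 → 2.502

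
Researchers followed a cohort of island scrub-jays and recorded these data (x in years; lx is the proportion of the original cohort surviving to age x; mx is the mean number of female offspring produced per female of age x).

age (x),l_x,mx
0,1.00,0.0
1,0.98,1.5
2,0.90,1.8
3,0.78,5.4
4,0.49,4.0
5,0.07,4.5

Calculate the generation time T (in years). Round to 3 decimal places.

lx·mx: 0, 1.47, 1.62, 4.212, 1.96, 0.315 → R0 = 9.577
x·lx·mx: 0, 1.47, 3.24, 12.636, 7.84, 1.575 → Σ = 26.761
T = 26.761 / 9.577 = 2.794299… → 2.794

2.794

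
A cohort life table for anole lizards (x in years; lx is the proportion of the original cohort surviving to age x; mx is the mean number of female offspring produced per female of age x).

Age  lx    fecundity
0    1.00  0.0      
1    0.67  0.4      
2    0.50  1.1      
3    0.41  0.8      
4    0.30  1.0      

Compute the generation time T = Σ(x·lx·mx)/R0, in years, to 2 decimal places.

lx·mx: 0, 0.268, 0.55, 0.328, 0.3 → R0 = 1.446
x·lx·mx: 0, 0.268, 1.1, 0.984, 1.2 → Σ = 3.552
T = 3.552 / 1.446 = 2.456432… → 2.46

2.46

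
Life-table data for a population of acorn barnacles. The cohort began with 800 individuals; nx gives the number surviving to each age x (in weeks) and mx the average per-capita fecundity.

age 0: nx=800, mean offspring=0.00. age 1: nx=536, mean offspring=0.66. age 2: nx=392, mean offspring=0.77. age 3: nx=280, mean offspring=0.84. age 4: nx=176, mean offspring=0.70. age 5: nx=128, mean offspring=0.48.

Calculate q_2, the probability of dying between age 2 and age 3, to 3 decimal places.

lx = nx/n0 = nx/800: 1, 0.67, 0.49, 0.35, 0.22, 0.16
q_2 = (l_2 − l_3) / l_2 = (0.49 − 0.35) / 0.49
     = 0.14 / 0.49 = 0.285714… → 0.286

0.286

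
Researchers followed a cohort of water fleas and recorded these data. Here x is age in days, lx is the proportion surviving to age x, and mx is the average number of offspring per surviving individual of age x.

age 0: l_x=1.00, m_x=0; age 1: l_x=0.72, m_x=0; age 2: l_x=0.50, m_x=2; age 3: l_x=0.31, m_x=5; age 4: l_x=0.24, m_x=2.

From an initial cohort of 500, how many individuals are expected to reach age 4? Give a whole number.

120

Expected survivors = N0 · l_4 = 500 × 0.24 = 120 → 120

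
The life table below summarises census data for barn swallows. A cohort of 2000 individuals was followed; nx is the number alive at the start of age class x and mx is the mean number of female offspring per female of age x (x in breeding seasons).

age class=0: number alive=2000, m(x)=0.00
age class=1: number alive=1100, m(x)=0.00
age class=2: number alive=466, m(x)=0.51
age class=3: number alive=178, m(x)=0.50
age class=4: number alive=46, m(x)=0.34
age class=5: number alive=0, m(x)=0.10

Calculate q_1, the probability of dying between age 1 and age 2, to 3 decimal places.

lx = nx/n0 = nx/2000: 1, 0.55, 0.233, 0.089, 0.023, 0
q_1 = (l_1 − l_2) / l_1 = (0.55 − 0.233) / 0.55
     = 0.317 / 0.55 = 0.576364… → 0.576

0.576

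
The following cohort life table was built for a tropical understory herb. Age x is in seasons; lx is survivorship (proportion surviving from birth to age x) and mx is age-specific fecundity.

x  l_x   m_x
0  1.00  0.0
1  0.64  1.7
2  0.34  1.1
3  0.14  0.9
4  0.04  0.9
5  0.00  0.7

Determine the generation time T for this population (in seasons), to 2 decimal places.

1.45

lx·mx: 0, 1.088, 0.374, 0.126, 0.036, 0 → R0 = 1.624
x·lx·mx: 0, 1.088, 0.748, 0.378, 0.144, 0 → Σ = 2.358
T = 2.358 / 1.624 = 1.45197… → 1.45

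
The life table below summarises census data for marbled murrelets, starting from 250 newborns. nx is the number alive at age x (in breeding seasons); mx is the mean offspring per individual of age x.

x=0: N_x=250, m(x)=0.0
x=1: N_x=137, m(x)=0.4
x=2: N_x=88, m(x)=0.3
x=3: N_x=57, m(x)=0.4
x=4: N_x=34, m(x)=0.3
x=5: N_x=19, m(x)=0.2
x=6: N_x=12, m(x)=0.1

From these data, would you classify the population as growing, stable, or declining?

lx = nx/n0 = nx/250: 1, 0.548, 0.352, 0.228, 0.136, 0.076, 0.048
R0 = Σ lx·mx = 0 + 0.2192 + 0.1056 + 0.0912 + 0.0408 + 0.0152 + 0.0048 = 0.4768
R0 < 1, so the population is declining.

declining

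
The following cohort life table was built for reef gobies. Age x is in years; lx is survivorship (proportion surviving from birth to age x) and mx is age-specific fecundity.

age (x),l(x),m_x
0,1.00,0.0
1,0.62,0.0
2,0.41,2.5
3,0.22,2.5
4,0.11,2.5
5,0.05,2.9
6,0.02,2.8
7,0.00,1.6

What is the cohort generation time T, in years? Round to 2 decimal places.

2.86

lx·mx: 0, 0, 1.025, 0.55, 0.275, 0.145, 0.056, 0 → R0 = 2.051
x·lx·mx: 0, 0, 2.05, 1.65, 1.1, 0.725, 0.336, 0 → Σ = 5.861
T = 5.861 / 2.051 = 2.85763… → 2.86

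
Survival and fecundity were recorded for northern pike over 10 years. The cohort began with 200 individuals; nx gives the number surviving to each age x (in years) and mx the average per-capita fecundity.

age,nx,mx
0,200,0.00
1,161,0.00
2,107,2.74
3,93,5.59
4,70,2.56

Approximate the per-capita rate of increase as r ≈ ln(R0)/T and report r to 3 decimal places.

0.555

lx = nx/n0 = nx/200: 1, 0.805, 0.535, 0.465, 0.35
R0 = Σ lx·mx = 0 + 0 + 1.4659 + 2.59935 + 0.896 = 4.96125
Σ x·lx·mx = 14.31385; T = 14.31385/4.96125 = 2.88513…
r ≈ ln(R0)/T = ln(4.96125)/2.88513… = 0.55514… → 0.555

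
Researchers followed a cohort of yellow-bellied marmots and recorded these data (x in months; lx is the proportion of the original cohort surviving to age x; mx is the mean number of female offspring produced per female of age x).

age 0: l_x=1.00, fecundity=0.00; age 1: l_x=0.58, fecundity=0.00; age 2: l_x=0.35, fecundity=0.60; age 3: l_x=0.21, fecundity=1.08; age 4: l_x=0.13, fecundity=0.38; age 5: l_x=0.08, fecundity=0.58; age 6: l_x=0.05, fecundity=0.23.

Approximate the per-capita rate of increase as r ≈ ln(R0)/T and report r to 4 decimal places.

-0.2071

R0 = Σ lx·mx = 0 + 0 + 0.21 + 0.2268 + 0.0494 + 0.0464 + 0.0115 = 0.5441
Σ x·lx·mx = 1.599; T = 1.599/0.5441 = 2.9388…
r ≈ ln(R0)/T = ln(0.5441)/2.9388… = -0.207099… → -0.2071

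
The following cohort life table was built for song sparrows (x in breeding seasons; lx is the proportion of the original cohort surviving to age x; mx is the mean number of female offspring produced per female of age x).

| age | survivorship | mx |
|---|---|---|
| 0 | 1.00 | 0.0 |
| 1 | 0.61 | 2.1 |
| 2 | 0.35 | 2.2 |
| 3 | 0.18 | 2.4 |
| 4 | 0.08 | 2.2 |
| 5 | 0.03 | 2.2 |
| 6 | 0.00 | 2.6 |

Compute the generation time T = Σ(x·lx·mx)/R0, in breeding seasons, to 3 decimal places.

1.890

lx·mx: 0, 1.281, 0.77, 0.432, 0.176, 0.066, 0 → R0 = 2.725
x·lx·mx: 0, 1.281, 1.54, 1.296, 0.704, 0.33, 0 → Σ = 5.151
T = 5.151 / 2.725 = 1.890275… → 1.890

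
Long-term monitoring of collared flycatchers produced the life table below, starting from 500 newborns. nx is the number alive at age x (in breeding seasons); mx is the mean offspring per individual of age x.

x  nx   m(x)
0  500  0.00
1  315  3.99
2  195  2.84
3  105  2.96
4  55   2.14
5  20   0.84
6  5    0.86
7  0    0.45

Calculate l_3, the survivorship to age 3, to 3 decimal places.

0.210

l_3 = n_3/n_0 = 105/500 = 0.21 → 0.210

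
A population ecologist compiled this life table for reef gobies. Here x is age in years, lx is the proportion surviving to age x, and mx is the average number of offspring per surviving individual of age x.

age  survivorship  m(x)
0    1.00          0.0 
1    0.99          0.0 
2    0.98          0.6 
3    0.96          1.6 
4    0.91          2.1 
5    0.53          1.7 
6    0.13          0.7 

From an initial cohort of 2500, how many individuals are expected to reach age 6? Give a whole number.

325

Expected survivors = N0 · l_6 = 2500 × 0.13 = 325 → 325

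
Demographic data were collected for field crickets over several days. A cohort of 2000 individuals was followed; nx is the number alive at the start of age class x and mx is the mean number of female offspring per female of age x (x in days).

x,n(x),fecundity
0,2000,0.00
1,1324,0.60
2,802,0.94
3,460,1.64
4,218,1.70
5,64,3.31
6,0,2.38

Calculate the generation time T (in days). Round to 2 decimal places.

2.46

lx = nx/n0 = nx/2000: 1, 0.662, 0.401, 0.23, 0.109, 0.032, 0
lx·mx: 0, 0.3972, 0.37694, 0.3772, 0.1853, 0.10592, 0 → R0 = 1.44256
x·lx·mx: 0, 0.3972, 0.75388, 1.1316, 0.7412, 0.5296, 0 → Σ = 3.55348
T = 3.55348 / 1.44256 = 2.463315… → 2.46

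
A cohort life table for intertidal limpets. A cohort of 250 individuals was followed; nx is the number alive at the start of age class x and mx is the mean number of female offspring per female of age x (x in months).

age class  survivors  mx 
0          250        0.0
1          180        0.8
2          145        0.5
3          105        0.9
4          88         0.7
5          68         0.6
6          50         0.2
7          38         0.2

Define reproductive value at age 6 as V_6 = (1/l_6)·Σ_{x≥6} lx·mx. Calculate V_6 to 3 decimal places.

0.352

lx = nx/n0 = nx/250: 1, 0.72, 0.58, 0.42, 0.352, 0.272, 0.2, 0.152
lx·mx for x ≥ 6: 0.04, 0.0304 → sum = 0.0704
V_6 = 0.0704 / l_6 = 0.0704 / 0.2 = 0.352 → 0.352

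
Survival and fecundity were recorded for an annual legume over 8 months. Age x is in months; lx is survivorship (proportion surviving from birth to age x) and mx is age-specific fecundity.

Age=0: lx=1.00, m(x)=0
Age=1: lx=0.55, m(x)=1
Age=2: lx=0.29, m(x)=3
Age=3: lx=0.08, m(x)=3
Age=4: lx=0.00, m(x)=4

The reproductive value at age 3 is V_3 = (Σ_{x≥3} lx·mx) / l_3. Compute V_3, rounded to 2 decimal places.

3.00

lx·mx for x ≥ 3: 0.24, 0 → sum = 0.24
V_3 = 0.24 / l_3 = 0.24 / 0.08 = 3 → 3.00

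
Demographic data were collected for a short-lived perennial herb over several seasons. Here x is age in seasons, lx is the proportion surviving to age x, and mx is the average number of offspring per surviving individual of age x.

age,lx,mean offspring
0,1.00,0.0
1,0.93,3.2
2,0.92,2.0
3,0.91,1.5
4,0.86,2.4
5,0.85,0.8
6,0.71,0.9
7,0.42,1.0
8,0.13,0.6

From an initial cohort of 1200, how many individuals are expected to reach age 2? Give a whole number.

1104

Expected survivors = N0 · l_2 = 1200 × 0.92 = 1104 → 1104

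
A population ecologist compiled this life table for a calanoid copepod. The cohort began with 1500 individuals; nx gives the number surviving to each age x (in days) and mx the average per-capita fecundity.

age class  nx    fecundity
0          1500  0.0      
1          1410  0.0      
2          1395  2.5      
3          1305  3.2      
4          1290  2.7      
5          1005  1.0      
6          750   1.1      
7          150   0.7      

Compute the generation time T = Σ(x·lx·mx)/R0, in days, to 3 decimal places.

lx = nx/n0 = nx/1500: 1, 0.94, 0.93, 0.87, 0.86, 0.67, 0.5, 0.1
lx·mx: 0, 0, 2.325, 2.784, 2.322, 0.67, 0.55, 0.07 → R0 = 8.721
x·lx·mx: 0, 0, 4.65, 8.352, 9.288, 3.35, 3.3, 0.49 → Σ = 29.43
T = 29.43 / 8.721 = 3.374613… → 3.375

3.375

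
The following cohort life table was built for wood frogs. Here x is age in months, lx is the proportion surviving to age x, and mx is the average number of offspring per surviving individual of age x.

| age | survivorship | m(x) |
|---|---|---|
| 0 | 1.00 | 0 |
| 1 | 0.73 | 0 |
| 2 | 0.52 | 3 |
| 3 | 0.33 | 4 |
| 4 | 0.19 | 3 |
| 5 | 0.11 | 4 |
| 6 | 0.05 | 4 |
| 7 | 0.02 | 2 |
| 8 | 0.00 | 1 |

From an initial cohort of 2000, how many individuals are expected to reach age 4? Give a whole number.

Expected survivors = N0 · l_4 = 2000 × 0.19 = 380 → 380

380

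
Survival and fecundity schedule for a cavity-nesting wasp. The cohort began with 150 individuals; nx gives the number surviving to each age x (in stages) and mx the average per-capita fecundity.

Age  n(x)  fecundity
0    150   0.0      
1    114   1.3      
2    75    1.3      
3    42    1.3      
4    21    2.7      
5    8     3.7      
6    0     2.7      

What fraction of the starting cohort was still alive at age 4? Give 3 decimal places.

l_4 = n_4/n_0 = 21/150 = 0.14 → 0.140

0.140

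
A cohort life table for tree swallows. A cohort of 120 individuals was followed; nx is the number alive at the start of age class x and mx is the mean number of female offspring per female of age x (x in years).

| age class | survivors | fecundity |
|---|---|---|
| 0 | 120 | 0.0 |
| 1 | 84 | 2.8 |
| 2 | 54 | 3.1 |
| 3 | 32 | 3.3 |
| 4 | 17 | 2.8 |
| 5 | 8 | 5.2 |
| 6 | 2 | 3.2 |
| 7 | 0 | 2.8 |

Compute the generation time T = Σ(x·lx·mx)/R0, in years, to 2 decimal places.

2.19

lx = nx/n0 = nx/120: 1, 0.7, 0.45, 0.26667…, 0.14167…, 0.06667…, 0.01667…, 0
lx·mx: 0, 1.96, 1.395, 0.88…, 0.396667…, 0.346667…, 0.053333…, 0 → R0 = 5.031667…
x·lx·mx: 0, 1.96, 2.79, 2.64…, 1.586667…, 1.733333…, 0.32…, 0 → Σ = 11.03…
T = 11.03… / 5.031667… = 2.192117… → 2.19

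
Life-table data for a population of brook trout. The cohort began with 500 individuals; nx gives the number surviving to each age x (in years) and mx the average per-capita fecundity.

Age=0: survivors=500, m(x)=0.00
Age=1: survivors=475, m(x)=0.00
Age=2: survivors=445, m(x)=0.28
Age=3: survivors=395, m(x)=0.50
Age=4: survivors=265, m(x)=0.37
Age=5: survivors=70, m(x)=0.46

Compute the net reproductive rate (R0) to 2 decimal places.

0.90

lx = nx/n0 = nx/500: 1, 0.95, 0.89, 0.79, 0.53, 0.14
lx·mx by age: 0, 0, 0.2492, 0.395, 0.1961, 0.0644
R0 = Σ lx·mx = 0.9047 → 0.90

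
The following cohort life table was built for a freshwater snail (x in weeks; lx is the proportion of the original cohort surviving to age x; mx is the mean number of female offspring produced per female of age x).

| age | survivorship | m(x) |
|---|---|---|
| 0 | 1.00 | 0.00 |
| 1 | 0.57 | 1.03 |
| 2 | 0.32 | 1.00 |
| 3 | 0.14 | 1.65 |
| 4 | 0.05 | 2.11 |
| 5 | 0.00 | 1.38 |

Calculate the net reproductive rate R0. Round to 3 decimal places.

lx·mx by age: 0, 0.5871, 0.32, 0.231, 0.1055, 0
R0 = Σ lx·mx = 1.2436 → 1.244

1.244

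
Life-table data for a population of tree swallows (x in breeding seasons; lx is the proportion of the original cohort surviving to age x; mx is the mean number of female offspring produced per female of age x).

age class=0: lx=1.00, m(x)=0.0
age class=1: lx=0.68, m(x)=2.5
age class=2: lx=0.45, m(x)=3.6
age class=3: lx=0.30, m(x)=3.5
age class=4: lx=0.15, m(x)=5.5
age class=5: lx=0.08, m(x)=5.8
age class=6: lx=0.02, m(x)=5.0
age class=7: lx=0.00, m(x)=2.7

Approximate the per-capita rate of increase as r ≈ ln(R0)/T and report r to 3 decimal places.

0.705

R0 = Σ lx·mx = 0 + 1.7 + 1.62 + 1.05 + 0.825 + 0.464 + 0.1 + 0 = 5.759
Σ x·lx·mx = 14.31; T = 14.31/5.759 = 2.48481…
r ≈ ln(R0)/T = ln(5.759)/2.48481… = 0.70459… → 0.705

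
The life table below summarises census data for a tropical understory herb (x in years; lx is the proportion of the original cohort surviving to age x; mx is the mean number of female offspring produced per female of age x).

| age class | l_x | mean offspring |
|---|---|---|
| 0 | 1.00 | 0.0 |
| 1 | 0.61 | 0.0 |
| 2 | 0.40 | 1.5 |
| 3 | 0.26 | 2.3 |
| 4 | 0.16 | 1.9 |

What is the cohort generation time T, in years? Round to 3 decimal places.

2.803

lx·mx: 0, 0, 0.6, 0.598, 0.304 → R0 = 1.502
x·lx·mx: 0, 0, 1.2, 1.794, 1.216 → Σ = 4.21
T = 4.21 / 1.502 = 2.802929… → 2.803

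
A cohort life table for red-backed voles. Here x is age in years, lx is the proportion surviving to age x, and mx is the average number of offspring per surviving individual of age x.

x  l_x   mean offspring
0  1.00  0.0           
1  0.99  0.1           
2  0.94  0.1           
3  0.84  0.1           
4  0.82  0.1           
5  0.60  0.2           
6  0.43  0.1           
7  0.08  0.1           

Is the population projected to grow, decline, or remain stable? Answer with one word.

declining

R0 = Σ lx·mx = 0 + 0.099 + 0.094 + 0.084 + 0.082 + 0.12 + 0.043 + 0.008 = 0.53
R0 < 1, so the population is declining.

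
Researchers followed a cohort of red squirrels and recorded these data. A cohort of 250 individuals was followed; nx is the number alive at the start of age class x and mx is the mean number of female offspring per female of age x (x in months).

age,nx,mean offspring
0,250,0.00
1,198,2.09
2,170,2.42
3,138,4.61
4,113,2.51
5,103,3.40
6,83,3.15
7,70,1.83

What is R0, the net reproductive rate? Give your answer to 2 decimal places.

9.94

lx = nx/n0 = nx/250: 1, 0.792, 0.68, 0.552, 0.452, 0.412, 0.332, 0.28
lx·mx by age: 0, 1.65528, 1.6456, 2.54472, 1.13452, 1.4008, 1.0458, 0.5124
R0 = Σ lx·mx = 9.93912 → 9.94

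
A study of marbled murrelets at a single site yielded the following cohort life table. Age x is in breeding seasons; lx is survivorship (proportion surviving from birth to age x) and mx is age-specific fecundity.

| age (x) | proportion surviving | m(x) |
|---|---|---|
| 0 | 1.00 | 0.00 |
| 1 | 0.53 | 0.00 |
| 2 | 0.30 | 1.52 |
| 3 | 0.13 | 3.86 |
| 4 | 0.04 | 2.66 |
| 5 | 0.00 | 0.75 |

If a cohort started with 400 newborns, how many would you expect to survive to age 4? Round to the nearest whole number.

Expected survivors = N0 · l_4 = 400 × 0.04 = 16 → 16

16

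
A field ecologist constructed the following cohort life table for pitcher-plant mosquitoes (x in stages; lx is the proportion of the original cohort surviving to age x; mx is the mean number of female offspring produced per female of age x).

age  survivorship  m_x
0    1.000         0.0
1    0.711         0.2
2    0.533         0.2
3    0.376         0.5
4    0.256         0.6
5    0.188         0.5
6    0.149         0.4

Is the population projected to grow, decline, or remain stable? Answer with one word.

declining

R0 = Σ lx·mx = 0 + 0.1422 + 0.1066 + 0.188 + 0.1536 + 0.094 + 0.0596 = 0.744
R0 < 1, so the population is declining.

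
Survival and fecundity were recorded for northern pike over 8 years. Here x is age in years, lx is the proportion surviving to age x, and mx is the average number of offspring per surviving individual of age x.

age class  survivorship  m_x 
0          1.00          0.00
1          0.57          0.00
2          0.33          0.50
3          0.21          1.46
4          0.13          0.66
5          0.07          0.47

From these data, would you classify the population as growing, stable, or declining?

R0 = Σ lx·mx = 0 + 0 + 0.165 + 0.3066 + 0.0858 + 0.0329 = 0.5903
R0 < 1, so the population is declining.

declining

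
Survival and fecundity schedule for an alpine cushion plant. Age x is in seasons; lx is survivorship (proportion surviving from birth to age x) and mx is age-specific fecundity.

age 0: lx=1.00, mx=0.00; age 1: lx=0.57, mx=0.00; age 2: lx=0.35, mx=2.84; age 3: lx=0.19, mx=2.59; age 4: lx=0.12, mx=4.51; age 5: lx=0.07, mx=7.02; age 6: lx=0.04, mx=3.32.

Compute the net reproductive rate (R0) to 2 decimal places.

lx·mx by age: 0, 0, 0.994, 0.4921, 0.5412, 0.4914, 0.1328
R0 = Σ lx·mx = 2.6515 → 2.65

2.65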